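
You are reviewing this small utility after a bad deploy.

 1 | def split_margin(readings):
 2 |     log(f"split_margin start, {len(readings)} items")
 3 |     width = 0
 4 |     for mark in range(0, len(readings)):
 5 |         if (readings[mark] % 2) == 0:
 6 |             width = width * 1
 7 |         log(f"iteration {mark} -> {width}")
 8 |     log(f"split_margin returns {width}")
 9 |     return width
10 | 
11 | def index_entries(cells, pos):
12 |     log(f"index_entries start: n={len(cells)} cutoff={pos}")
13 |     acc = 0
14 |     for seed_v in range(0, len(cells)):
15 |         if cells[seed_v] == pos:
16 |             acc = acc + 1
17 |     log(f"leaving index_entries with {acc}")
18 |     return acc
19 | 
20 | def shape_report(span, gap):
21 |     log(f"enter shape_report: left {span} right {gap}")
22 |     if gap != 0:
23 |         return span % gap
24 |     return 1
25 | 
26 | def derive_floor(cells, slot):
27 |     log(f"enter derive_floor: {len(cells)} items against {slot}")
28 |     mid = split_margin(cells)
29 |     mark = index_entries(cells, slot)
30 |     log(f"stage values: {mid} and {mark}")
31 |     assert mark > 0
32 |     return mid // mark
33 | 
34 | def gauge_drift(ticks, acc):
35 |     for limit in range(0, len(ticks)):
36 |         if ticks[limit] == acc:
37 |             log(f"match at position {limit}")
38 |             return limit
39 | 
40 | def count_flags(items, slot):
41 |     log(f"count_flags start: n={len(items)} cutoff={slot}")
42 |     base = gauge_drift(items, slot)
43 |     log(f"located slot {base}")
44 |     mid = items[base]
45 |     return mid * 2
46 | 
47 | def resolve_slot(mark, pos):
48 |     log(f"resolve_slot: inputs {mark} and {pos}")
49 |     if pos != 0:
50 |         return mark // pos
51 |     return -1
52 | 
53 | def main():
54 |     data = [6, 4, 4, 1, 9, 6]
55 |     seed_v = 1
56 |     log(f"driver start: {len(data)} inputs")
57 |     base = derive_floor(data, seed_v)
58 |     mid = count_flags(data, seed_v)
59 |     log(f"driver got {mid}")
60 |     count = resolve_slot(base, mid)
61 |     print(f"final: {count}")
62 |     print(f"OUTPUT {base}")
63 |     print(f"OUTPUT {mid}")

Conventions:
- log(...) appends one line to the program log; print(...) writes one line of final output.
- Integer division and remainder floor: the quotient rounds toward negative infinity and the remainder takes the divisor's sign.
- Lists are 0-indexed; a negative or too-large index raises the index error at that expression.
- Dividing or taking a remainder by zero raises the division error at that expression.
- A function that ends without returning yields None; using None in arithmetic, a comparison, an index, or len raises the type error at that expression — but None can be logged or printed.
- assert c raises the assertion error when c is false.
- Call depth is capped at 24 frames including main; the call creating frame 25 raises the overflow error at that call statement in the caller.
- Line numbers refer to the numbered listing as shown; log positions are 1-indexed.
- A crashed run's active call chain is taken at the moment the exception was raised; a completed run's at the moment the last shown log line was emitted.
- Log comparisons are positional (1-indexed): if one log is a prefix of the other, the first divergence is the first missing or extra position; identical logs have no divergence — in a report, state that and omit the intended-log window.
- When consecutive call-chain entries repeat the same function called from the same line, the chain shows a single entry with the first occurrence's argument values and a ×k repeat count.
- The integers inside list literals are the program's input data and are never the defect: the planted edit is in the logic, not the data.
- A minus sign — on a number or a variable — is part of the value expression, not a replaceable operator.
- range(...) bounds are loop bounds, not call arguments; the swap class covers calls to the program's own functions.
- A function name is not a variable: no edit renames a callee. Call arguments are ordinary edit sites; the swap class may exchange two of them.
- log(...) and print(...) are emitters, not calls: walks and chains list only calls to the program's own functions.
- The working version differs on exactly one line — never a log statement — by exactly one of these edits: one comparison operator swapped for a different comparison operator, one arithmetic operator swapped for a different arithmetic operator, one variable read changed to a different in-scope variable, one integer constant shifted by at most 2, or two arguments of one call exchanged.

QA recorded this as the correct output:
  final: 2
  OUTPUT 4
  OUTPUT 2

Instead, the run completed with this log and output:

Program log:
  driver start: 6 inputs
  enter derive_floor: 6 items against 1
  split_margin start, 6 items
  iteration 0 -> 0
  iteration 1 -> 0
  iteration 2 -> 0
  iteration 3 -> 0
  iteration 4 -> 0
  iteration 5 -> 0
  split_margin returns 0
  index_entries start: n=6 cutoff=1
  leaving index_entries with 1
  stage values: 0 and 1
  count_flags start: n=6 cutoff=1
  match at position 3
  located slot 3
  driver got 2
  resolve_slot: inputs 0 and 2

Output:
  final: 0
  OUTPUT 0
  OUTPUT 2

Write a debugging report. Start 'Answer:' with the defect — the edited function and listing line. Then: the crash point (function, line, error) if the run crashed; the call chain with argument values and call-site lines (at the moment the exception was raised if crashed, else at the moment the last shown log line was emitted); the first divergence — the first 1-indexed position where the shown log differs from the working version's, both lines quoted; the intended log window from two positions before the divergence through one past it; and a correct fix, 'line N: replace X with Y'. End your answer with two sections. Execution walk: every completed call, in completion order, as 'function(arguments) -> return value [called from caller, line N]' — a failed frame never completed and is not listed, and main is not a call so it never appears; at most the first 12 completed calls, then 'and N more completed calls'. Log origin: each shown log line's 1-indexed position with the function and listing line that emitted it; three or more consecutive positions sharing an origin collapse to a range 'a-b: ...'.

Answer: the defect is in split_margin at line 6.
Key fact: The earliest visible damage is log position 4 — 'iteration 0 -> 0' rather than the intended 'iteration 0 -> 1'.
Call chain: main -> resolve_slot(0, 2) (called at line 60).
First divergence: position 4; shown 'iteration 0 -> 0' vs intended 'iteration 0 -> 1'.
Intended log window:
  2: enter derive_floor: 6 items against 1
  3: split_margin start, 6 items
  4: iteration 0 -> 1
  5: iteration 1 -> 2
Execution walk:
  split_margin([6, 4, 4, 1, 9, 6]) -> 0  [called from derive_floor, line 28]
  index_entries([6, 4, 4, 1, 9, 6], 1) -> 1  [called from derive_floor, line 29]
  derive_floor([6, 4, 4, 1, 9, 6], 1) -> 0  [called from main, line 57]
  gauge_drift([6, 4, 4, 1, 9, 6], 1) -> 3  [called from count_flags, line 42]
  count_flags([6, 4, 4, 1, 9, 6], 1) -> 2  [called from main, line 58]
  resolve_slot(0, 2) -> 0  [called from main, line 60]
Log origin:
  1 — main, line 56
  2 — derive_floor, line 27
  3 — split_margin, line 2
  4-9 — split_margin, line 7
  10 — split_margin, line 8
  11 — index_entries, line 12
  12 — index_entries, line 17
  13 — derive_floor, line 30
  14 — count_flags, line 41
  15 — gauge_drift, line 37
  16 — count_flags, line 43
  17 — main, line 59
  18 — resolve_slot, line 48
A correct fix: line 6: replace `*` with `+`.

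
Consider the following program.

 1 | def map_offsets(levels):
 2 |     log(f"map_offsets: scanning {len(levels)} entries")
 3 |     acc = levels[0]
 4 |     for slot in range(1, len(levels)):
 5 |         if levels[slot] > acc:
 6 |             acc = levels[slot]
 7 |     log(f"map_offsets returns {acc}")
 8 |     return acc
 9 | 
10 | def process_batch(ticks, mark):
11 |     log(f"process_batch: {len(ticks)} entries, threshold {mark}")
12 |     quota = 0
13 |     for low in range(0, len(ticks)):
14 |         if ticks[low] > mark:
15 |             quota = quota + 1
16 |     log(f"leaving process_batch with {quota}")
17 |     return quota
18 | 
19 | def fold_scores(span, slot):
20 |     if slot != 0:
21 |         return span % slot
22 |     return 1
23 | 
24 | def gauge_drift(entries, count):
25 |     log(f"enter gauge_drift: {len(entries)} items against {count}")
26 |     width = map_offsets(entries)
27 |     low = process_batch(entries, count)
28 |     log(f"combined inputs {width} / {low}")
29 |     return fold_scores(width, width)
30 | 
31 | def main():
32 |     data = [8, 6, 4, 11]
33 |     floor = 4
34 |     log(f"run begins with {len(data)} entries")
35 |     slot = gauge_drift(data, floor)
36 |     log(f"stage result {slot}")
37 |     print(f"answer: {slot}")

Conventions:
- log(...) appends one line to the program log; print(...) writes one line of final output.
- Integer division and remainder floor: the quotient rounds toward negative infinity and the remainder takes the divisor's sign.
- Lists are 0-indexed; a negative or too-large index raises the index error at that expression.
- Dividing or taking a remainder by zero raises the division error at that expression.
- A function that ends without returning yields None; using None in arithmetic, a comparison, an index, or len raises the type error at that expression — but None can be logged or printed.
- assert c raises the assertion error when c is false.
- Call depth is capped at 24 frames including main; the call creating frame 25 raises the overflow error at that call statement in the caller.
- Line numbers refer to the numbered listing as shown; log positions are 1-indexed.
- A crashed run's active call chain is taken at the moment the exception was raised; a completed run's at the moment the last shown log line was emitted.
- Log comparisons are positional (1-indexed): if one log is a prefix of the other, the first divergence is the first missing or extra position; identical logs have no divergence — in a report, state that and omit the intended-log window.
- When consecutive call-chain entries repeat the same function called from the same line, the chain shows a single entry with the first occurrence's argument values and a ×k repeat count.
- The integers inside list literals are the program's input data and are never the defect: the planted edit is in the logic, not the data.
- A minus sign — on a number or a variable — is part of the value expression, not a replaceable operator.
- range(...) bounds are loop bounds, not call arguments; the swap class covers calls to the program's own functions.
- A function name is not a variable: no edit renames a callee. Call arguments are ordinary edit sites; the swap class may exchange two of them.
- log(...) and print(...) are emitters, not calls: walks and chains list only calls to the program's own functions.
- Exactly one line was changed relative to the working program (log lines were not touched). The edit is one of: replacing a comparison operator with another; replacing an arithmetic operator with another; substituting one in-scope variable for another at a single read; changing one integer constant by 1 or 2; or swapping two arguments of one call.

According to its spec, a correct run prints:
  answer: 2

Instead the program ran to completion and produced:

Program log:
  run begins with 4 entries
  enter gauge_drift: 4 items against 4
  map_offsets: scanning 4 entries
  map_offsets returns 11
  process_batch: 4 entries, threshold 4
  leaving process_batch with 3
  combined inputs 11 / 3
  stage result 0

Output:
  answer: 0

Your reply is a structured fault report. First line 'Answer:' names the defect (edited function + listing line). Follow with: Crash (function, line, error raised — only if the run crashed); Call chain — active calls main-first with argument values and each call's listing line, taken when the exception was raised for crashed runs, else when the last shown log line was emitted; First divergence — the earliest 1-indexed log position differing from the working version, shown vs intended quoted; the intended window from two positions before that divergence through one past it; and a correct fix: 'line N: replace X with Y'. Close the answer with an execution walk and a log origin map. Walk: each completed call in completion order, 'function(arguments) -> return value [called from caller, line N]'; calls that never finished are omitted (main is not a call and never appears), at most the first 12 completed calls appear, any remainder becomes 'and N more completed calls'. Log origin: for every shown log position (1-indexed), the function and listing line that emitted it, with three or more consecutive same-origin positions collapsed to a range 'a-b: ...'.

Answer: the defect is in gauge_drift at line 29.
Key observation: Position 8 is the first bad log line: 'stage result 0' should read 'stage result 2'.
Call chain: main.
First divergence: position 8 — the shown line 'stage result 0' should read 'stage result 2'.
Intended log window:
  6: leaving process_batch with 3
  7: combined inputs 11 / 3
  8: stage result 2
Execution walk:
  map_offsets([8, 6, 4, 11]) -> 11  [called from gauge_drift, line 26]
  process_batch([8, 6, 4, 11], 4) -> 3  [called from gauge_drift, line 27]
  fold_scores(11, 11) -> 0  [called from gauge_drift, line 29]
  gauge_drift([8, 6, 4, 11], 4) -> 0  [called from main, line 35]
Log line origins:
  1: logged in main at line 34
  2: logged in gauge_drift at line 25
  3: logged in map_offsets at line 2
  4: logged in map_offsets at line 7
  5: logged in process_batch at line 11
  6: logged in process_batch at line 16
  7: logged in gauge_drift at line 28
  8: logged in main at line 36
A correct fix: line 29: replace `fold_scores(width, width)` with `fold_scores(width, low)`.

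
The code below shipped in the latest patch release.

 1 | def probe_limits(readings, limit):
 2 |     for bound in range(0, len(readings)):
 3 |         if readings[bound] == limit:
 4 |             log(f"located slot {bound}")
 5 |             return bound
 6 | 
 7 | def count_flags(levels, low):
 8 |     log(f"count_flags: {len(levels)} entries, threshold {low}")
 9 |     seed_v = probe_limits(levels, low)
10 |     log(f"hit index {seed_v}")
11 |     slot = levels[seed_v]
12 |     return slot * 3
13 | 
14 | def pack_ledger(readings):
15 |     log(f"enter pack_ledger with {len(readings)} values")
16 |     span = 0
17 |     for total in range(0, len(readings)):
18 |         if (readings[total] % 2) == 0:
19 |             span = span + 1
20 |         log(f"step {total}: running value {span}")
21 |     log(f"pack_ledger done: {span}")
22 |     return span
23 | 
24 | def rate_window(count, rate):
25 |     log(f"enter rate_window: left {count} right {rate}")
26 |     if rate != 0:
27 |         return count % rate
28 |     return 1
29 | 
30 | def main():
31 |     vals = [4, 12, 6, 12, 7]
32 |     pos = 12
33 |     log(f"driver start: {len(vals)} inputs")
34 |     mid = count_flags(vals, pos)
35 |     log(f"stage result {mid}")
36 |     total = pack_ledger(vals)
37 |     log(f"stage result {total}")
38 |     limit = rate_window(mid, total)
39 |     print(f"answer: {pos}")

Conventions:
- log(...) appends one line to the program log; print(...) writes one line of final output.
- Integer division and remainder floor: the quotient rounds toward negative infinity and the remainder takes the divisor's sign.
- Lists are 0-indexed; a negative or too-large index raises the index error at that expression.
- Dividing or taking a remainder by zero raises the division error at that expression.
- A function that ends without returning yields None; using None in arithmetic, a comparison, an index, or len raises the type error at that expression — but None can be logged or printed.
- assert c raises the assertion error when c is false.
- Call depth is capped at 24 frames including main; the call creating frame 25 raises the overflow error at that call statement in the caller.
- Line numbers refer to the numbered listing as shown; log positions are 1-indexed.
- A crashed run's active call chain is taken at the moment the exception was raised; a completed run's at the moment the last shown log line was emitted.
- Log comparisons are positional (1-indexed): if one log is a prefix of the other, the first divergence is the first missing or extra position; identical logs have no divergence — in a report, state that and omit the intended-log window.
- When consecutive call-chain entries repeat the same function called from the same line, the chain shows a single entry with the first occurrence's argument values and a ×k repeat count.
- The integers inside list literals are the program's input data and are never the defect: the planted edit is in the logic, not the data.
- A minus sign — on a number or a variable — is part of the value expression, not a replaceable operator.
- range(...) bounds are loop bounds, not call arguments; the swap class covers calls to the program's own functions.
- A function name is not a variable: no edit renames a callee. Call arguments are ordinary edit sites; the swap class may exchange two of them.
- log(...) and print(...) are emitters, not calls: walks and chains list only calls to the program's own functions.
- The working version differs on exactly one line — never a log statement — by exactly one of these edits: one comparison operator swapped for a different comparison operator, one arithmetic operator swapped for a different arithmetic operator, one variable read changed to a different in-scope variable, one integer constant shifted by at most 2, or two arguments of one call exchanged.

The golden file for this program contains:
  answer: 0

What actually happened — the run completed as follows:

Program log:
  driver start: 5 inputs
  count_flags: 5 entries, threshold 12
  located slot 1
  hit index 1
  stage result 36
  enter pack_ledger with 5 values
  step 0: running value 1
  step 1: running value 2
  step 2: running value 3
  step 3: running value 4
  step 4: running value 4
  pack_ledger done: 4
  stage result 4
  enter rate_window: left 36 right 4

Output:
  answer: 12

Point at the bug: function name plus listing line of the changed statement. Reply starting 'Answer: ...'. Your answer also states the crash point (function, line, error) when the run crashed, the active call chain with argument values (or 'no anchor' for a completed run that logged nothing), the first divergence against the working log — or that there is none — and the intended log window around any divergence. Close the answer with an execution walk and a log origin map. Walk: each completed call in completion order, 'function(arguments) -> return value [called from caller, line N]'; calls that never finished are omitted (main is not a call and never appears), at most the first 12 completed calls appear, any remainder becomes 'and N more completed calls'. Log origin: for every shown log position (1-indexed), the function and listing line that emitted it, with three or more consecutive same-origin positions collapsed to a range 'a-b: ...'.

Answer: the defect is in main at line 39.
The tell: The two runs log identically and part ways only at the printed values.
Call chain: main -> rate_window(36, 4) (called at line 38).
First divergence: none (the log streams are identical).
Execution walk:
  probe_limits([4, 12, 6, 12, 7], 12) -> 1  [called from count_flags, line 9]
  count_flags([4, 12, 6, 12, 7], 12) -> 36  [called from main, line 34]
  pack_ledger([4, 12, 6, 12, 7]) -> 4  [called from main, line 36]
  rate_window(36, 4) -> 0  [called from main, line 38]
Log origin:
  1: from main, line 33
  2: from count_flags, line 8
  3: from probe_limits, line 4
  4: from count_flags, line 10
  5: from main, line 35
  6: from pack_ledger, line 15
  7-11: from pack_ledger, line 20
  12: from pack_ledger, line 21
  13: from main, line 37
  14: from rate_window, line 25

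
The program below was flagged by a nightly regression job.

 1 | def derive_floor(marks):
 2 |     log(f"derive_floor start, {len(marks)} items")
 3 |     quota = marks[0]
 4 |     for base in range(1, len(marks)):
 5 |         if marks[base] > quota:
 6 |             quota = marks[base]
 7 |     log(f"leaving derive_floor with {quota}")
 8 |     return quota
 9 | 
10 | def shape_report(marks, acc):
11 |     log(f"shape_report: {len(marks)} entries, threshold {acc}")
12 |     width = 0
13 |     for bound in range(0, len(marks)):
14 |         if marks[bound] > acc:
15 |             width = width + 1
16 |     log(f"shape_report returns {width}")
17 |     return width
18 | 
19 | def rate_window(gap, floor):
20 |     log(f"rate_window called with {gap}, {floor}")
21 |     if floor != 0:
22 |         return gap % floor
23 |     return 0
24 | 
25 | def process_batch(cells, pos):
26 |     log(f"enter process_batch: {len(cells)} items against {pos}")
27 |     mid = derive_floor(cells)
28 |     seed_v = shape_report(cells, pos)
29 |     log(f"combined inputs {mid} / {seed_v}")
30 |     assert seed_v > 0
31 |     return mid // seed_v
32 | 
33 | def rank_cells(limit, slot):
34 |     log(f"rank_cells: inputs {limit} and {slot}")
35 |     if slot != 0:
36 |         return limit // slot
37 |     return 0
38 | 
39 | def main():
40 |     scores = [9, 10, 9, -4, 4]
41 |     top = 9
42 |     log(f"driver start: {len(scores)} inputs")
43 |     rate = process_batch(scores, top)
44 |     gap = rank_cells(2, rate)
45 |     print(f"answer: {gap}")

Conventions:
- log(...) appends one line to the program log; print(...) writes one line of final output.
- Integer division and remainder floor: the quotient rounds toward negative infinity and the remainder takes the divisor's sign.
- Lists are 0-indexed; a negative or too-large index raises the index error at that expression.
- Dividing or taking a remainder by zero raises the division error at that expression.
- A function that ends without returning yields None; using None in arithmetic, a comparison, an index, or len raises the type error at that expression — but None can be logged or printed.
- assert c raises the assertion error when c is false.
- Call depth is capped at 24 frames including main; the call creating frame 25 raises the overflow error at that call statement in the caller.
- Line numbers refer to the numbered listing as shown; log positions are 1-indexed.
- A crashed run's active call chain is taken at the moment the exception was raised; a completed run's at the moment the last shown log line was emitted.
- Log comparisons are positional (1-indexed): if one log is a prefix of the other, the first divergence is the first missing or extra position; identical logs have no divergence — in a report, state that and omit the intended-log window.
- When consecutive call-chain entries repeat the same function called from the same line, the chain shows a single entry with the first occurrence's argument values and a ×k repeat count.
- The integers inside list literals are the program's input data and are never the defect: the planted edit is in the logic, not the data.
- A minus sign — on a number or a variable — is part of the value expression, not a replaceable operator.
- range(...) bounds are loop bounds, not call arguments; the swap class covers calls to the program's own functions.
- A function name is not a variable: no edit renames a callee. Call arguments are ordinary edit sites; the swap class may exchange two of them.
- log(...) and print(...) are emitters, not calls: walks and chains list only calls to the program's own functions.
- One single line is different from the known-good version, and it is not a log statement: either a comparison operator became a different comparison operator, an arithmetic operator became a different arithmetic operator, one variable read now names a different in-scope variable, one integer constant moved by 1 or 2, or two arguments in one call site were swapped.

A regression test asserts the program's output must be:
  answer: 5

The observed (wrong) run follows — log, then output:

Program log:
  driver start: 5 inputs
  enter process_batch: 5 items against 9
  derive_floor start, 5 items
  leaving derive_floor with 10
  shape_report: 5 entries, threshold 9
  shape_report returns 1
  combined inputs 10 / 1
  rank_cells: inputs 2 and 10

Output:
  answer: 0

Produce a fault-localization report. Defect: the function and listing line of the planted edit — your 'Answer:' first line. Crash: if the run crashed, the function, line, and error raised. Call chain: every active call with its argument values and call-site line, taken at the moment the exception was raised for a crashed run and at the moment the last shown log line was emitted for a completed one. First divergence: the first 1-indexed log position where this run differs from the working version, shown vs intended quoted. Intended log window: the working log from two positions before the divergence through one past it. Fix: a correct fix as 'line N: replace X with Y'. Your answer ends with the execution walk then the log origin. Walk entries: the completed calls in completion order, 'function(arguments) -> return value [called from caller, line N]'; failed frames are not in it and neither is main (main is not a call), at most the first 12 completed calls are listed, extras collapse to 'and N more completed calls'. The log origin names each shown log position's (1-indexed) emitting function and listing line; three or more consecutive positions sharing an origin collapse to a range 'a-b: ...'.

Answer: the defect is in main at line 44.
The tell: The log first diverges at position 8: the faulty run prints 'rank_cells: inputs 2 and 10' where the working version prints 'rank_cells: inputs 10 and 2'.
Call chain: main -> rank_cells(2, 10) (called at line 44).
First divergence: position 8; shown 'rank_cells: inputs 2 and 10' vs intended 'rank_cells: inputs 10 and 2'.
Intended log window:
  6: shape_report returns 1
  7: combined inputs 10 / 1
  8: rank_cells: inputs 10 and 2
Execution walk:
  derive_floor([9, 10, 9, -4, 4]) -> 10  [called from process_batch, line 27]
  shape_report([9, 10, 9, -4, 4], 9) -> 1  [called from process_batch, line 28]
  process_batch([9, 10, 9, -4, 4], 9) -> 10  [called from main, line 43]
  rank_cells(2, 10) -> 0  [called from main, line 44]
Log origin:
  1: logged in main at line 42
  2: logged in process_batch at line 26
  3: logged in derive_floor at line 2
  4: logged in derive_floor at line 7
  5: logged in shape_report at line 11
  6: logged in shape_report at line 16
  7: logged in process_batch at line 29
  8: logged in rank_cells at line 34
A correct fix: line 44: replace `rank_cells(2, rate)` with `rank_cells(rate, 2)`.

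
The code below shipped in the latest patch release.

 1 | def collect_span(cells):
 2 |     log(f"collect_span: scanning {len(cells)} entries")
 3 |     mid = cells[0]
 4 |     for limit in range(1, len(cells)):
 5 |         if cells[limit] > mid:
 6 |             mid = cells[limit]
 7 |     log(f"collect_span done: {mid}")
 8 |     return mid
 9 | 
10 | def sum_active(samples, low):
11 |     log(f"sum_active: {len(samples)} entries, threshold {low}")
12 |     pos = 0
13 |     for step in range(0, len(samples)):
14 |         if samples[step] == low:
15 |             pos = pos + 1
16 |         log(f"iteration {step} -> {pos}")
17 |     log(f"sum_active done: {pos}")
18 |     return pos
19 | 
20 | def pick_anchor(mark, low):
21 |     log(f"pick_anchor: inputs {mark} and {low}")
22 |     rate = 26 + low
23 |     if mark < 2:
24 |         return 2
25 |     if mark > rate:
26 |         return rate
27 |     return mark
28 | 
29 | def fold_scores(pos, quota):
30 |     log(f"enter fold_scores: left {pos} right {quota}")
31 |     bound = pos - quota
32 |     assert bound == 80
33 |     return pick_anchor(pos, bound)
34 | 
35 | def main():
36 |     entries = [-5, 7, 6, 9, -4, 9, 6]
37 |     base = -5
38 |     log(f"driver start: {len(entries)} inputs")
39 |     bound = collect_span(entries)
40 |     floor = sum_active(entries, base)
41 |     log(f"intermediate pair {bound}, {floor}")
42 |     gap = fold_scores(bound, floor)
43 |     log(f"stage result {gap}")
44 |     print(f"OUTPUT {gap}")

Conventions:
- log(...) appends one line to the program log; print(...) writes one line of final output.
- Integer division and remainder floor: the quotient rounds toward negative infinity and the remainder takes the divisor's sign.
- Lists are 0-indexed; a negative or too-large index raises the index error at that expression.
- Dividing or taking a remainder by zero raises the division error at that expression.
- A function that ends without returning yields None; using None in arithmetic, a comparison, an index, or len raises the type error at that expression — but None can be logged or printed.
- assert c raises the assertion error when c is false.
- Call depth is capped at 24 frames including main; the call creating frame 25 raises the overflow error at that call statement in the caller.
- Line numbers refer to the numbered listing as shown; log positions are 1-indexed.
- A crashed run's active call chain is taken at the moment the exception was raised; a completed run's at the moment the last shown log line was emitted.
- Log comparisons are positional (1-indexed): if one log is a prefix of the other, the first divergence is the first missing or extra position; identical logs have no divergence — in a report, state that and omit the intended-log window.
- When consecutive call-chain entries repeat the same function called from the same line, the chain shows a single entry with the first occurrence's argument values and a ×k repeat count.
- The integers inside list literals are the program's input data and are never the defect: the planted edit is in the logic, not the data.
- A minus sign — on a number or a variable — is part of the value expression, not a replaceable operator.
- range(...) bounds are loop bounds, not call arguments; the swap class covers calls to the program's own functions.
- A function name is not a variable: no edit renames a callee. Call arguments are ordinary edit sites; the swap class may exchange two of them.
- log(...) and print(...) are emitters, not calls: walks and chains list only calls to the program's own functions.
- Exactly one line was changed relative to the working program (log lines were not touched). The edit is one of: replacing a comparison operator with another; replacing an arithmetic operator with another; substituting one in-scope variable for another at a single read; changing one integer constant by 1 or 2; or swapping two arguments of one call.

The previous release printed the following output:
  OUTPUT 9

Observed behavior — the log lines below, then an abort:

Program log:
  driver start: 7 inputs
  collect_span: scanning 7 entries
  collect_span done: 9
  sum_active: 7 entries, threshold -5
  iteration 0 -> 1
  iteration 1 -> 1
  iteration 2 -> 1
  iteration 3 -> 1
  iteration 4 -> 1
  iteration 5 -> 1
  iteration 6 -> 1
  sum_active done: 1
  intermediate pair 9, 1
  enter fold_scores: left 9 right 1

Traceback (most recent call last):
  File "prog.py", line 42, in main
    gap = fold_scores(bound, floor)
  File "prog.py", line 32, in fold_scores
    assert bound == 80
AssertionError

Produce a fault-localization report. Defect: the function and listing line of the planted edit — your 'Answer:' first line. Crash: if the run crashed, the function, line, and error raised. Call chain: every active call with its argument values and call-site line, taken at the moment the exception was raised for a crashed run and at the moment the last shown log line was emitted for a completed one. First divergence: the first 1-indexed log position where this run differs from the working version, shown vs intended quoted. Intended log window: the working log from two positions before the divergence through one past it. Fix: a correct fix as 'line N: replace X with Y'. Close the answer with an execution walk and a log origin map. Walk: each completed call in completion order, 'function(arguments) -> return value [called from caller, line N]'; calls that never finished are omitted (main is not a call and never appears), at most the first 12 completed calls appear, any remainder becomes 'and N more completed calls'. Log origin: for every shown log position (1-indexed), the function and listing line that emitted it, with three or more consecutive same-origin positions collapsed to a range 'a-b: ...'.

Answer: the defect is in fold_scores at line 32.
Key fact: A complete run would log 'pick_anchor: inputs 9 and 8' next, but this one stopped at 14 lines.
Crash: fold_scores, line 32, AssertionError.
Call chain: main -> fold_scores(9, 1) (called at line 42).
First divergence: position 15 — the faulty run's log ends after 14 lines; the working version continues with 'pick_anchor: inputs 9 and 8'.
Intended log window:
  13: intermediate pair 9, 1
  14: enter fold_scores: left 9 right 1
  15: pick_anchor: inputs 9 and 8
  16: stage result 9
Execution walk:
  collect_span([-5, 7, 6, 9, -4, 9, 6]) -> 9  [called from main, line 39]
  sum_active([-5, 7, 6, 9, -4, 9, 6], -5) -> 1  [called from main, line 40]
Log origins:
  1 — main, line 38
  2 — collect_span, line 2
  3 — collect_span, line 7
  4 — sum_active, line 11
  5-11 — sum_active, line 16
  12 — sum_active, line 17
  13 — main, line 41
  14 — fold_scores, line 30
A correct fix: line 32: replace `==` with `<=`.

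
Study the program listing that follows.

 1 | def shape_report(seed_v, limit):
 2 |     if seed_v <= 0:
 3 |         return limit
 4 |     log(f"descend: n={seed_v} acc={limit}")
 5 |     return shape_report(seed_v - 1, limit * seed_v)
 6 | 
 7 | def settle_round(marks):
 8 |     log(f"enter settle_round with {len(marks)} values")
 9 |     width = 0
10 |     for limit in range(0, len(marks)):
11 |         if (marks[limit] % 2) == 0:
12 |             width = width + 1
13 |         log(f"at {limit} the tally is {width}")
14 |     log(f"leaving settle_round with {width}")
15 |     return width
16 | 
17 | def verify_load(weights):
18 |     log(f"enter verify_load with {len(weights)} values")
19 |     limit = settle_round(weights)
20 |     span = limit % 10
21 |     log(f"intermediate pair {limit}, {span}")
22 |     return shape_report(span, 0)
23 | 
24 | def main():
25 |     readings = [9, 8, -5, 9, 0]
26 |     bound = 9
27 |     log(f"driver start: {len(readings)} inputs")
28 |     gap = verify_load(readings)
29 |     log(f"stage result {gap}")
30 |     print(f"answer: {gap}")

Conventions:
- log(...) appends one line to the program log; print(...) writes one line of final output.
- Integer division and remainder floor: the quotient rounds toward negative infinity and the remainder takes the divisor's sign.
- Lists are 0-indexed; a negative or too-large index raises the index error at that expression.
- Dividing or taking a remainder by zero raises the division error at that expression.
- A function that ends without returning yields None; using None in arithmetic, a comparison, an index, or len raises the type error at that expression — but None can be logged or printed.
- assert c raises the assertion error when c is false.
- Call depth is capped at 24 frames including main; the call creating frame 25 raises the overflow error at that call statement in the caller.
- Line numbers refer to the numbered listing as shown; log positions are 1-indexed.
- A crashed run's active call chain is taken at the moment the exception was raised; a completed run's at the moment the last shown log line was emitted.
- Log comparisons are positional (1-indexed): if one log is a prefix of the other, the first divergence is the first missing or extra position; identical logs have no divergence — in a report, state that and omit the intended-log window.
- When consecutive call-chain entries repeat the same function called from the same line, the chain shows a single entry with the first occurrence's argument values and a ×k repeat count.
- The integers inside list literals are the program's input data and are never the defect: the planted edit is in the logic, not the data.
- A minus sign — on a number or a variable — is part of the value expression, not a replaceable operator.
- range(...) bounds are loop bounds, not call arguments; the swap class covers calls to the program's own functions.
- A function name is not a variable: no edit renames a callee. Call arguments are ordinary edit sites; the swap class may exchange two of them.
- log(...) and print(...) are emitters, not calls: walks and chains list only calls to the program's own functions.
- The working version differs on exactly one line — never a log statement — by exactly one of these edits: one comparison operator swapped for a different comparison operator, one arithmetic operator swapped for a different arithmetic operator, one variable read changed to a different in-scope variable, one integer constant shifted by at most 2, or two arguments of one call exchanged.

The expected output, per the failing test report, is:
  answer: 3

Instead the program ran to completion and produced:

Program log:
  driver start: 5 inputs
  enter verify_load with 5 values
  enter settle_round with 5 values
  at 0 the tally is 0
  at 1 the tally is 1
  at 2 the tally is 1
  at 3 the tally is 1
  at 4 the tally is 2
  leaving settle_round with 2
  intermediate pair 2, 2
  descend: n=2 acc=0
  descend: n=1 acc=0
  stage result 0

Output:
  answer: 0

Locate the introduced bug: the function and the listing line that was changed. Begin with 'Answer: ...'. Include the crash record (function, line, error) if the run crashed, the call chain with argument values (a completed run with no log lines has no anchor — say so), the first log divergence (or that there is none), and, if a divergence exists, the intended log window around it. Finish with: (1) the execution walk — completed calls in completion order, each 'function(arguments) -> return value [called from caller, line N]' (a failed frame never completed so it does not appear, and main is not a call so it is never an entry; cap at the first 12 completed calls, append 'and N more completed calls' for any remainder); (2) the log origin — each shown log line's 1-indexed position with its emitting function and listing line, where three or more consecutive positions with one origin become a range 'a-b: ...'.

Answer: the defect is in shape_report at line 5.
Core observation: The earliest visible damage is log position 12 — 'descend: n=1 acc=0' rather than the intended 'descend: n=1 acc=2'.
Call chain: main.
First divergence: position 12 — the shown line 'descend: n=1 acc=0' should read 'descend: n=1 acc=2'.
Intended log window:
  10: intermediate pair 2, 2
  11: descend: n=2 acc=0
  12: descend: n=1 acc=2
  13: stage result 3
Execution walk:
  settle_round([9, 8, -5, 9, 0]) -> 2  [called from verify_load, line 19]
  shape_report(0, 0) -> 0  [called from shape_report, line 5]
  shape_report(1, 0) -> 0  [called from shape_report, line 5]
  shape_report(2, 0) -> 0  [called from verify_load, line 22]
  verify_load([9, 8, -5, 9, 0]) -> 0  [called from main, line 28]
Log origins:
  1: logged in main at line 27
  2: logged in verify_load at line 18
  3: logged in settle_round at line 8
  4-8: logged in settle_round at line 13
  9: logged in settle_round at line 14
  10: logged in verify_load at line 21
  11: logged in shape_report at line 4
  12: logged in shape_report at line 4
  13: logged in main at line 29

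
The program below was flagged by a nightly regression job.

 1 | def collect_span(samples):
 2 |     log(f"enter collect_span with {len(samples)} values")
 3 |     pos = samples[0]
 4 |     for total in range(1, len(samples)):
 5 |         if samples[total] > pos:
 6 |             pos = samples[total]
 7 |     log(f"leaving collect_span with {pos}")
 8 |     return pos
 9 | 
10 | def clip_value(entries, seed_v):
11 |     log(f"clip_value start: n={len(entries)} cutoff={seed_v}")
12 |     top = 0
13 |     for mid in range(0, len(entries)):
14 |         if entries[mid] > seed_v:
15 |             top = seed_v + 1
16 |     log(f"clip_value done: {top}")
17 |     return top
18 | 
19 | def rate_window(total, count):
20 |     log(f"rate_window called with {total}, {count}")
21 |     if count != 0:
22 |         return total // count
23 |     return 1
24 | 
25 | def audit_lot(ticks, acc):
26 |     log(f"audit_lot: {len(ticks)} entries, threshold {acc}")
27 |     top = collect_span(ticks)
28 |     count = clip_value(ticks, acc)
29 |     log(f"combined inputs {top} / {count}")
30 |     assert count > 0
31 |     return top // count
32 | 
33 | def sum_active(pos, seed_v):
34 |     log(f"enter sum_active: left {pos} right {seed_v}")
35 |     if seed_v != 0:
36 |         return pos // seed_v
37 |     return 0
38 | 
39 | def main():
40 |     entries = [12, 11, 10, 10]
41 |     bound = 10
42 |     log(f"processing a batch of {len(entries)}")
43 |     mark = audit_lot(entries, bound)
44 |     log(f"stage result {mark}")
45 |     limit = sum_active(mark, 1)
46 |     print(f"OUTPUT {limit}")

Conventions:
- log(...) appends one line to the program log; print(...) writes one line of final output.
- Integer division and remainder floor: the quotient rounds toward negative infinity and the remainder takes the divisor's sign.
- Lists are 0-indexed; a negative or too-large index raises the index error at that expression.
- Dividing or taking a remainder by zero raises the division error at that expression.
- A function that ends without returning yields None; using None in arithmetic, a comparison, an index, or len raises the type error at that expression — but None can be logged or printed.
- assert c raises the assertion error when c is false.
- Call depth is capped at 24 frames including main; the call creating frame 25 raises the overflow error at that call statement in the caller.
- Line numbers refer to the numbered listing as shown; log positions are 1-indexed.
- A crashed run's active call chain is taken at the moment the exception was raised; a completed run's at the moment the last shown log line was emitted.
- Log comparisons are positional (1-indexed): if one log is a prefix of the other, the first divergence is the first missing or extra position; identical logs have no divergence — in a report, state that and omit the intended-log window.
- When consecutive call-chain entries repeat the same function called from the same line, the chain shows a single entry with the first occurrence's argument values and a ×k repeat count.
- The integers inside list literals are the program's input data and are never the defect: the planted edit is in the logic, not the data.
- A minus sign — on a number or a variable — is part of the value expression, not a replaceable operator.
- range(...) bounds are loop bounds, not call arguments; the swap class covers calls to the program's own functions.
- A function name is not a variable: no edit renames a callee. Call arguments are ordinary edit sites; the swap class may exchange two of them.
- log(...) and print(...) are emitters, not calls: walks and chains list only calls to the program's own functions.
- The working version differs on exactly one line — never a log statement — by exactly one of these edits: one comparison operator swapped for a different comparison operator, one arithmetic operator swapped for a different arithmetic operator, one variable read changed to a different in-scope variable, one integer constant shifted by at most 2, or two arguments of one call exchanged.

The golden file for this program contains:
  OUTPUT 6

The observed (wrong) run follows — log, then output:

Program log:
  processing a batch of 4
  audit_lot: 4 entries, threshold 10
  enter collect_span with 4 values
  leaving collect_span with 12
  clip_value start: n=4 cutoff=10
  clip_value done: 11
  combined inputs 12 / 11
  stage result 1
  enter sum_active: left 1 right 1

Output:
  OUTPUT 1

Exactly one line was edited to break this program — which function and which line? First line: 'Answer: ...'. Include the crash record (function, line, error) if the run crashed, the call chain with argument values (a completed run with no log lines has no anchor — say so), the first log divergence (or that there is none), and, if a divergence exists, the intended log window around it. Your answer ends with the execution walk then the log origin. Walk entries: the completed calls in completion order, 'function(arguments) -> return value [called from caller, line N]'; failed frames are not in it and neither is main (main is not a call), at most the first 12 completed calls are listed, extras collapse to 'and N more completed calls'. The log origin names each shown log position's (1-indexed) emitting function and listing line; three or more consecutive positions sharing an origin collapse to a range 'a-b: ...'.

Answer: the defect is in clip_value at line 15.
The tell: The log first diverges at position 6: the faulty run prints 'clip_value done: 11' where the working version prints 'clip_value done: 2'.
Call chain: main -> sum_active(1, 1) (called at line 45).
First divergence: at position 6 the run shows 'clip_value done: 11' where the working version logs 'clip_value done: 2'.
Intended log window:
  4: leaving collect_span with 12
  5: clip_value start: n=4 cutoff=10
  6: clip_value done: 2
  7: combined inputs 12 / 2
Execution walk:
  collect_span([12, 11, 10, 10]) -> 12  [called from audit_lot, line 27]
  clip_value([12, 11, 10, 10], 10) -> 11  [called from audit_lot, line 28]
  audit_lot([12, 11, 10, 10], 10) -> 1  [called from main, line 43]
  sum_active(1, 1) -> 1  [called from main, line 45]
Log origin:
  1 — main, line 42
  2 — audit_lot, line 26
  3 — collect_span, line 2
  4 — collect_span, line 7
  5 — clip_value, line 11
  6 — clip_value, line 16
  7 — audit_lot, line 29
  8 — main, line 44
  9 — sum_active, line 34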